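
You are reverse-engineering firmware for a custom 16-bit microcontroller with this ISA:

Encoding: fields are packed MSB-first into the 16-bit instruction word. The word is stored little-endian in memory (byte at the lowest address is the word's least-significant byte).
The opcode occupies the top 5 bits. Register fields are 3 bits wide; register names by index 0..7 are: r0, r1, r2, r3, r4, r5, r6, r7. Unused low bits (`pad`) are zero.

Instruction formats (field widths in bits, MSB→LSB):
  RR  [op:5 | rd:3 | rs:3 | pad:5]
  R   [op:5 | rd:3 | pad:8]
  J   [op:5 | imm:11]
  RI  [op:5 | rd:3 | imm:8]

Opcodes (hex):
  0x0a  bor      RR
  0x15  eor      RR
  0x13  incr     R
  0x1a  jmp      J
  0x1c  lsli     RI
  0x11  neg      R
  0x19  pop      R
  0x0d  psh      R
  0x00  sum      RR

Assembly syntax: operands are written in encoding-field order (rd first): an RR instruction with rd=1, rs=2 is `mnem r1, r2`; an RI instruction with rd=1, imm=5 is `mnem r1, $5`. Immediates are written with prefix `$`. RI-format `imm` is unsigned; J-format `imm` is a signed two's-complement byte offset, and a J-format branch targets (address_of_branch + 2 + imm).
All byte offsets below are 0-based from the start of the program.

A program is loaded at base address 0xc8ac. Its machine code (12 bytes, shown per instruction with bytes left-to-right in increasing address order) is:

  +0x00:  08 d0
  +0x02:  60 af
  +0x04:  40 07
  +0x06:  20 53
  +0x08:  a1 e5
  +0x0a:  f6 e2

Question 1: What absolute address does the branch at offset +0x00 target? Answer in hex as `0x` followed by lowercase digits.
0xc8b6

+0x00: 08 d0 ⇒ word 0xd008 (little)
  op=0xd008>>11=0x1a ⇒ jmp (J)
  imm: (w>>0)&0x7ff=0x8 → $8
  target = base 0xc8ac + off 0x00 + 2 + imm 8 = 0xc8b6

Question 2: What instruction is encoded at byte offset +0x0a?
lsli r2, $246

[0a] f6 e2 → 0xe2f6
  op=0xe2f6>>11=0x1c ⇒ lsli (RI)
  rd@[10:8]=0x2 ⇒ r2
  imm@[7:0]=0xf6 ⇒ $246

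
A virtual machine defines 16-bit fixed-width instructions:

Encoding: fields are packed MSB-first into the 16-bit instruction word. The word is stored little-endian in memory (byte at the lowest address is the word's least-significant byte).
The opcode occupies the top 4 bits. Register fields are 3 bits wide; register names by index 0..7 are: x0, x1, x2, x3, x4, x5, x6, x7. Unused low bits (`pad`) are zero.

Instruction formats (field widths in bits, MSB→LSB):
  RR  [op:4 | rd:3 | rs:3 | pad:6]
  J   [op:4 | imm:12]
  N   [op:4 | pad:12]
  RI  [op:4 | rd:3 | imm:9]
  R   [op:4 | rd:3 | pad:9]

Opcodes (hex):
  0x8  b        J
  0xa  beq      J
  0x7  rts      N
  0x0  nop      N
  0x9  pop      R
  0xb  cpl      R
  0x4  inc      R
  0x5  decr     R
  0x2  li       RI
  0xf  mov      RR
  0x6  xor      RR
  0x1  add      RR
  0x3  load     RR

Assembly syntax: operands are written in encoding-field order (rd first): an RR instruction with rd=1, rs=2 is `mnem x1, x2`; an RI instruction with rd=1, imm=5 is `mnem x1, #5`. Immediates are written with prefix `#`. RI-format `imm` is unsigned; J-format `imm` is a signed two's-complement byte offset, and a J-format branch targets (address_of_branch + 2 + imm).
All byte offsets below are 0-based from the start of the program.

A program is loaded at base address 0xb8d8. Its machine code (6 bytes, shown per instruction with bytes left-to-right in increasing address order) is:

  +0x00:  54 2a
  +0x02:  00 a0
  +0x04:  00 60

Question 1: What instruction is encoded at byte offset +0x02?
off 0x02: read 00 a0 as little → 0xa000
  top 4b → 0xa → beq [J]
  imm: (w>>0)&0xfff=0x0 → #0

beq #0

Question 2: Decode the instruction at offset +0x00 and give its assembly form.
li x5, #84

+0x00: 54 2a ⇒ word 0x2a54 (little)
  op=0x2a54>>12=0x2 ⇒ li (RI)
  [11:9] rd=5 = x5
  [8:0] imm=84 = #84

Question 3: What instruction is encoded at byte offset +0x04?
[04] 00 60 → 0x6000
  op=0x6000>>12=0x6 ⇒ xor (RR)
  rd@[11:9]=0x0 ⇒ x0
  rs@[8:6]=0x0 ⇒ x0

xor x0, x0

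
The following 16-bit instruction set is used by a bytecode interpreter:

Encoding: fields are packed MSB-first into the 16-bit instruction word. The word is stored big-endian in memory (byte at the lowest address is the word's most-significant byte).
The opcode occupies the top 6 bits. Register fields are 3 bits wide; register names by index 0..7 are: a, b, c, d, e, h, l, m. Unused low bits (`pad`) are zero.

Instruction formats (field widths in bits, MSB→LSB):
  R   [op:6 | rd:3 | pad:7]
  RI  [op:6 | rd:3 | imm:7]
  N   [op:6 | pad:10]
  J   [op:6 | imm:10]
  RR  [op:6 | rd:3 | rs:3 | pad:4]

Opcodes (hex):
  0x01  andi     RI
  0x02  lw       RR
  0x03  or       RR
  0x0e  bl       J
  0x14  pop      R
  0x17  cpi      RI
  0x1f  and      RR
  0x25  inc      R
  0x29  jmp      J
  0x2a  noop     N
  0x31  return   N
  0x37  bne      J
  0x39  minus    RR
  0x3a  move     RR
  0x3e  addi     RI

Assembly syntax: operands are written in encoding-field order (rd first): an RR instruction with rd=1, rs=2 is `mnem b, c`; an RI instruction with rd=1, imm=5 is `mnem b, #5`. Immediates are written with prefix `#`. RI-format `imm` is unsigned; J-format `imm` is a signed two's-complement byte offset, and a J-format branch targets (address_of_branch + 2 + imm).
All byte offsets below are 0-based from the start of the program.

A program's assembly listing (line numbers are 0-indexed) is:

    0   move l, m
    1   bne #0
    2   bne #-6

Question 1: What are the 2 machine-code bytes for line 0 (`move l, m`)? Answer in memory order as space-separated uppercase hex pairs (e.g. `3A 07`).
line 0 (move): pack op=0x3a:6|rd=6:3|rs=7:3|pad=0:4 = 0xeb70; big→ eb 70

EB 70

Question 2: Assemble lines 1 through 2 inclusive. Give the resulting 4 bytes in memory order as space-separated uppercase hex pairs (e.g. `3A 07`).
L1: bne op=0x37:6|imm=0:10 ⇒ 0xdc00 ⇒ big dc 00
L2: bne op=0x37:6|imm=-6:10 ⇒ 0xdffa ⇒ big df fa

DC 00 DF FA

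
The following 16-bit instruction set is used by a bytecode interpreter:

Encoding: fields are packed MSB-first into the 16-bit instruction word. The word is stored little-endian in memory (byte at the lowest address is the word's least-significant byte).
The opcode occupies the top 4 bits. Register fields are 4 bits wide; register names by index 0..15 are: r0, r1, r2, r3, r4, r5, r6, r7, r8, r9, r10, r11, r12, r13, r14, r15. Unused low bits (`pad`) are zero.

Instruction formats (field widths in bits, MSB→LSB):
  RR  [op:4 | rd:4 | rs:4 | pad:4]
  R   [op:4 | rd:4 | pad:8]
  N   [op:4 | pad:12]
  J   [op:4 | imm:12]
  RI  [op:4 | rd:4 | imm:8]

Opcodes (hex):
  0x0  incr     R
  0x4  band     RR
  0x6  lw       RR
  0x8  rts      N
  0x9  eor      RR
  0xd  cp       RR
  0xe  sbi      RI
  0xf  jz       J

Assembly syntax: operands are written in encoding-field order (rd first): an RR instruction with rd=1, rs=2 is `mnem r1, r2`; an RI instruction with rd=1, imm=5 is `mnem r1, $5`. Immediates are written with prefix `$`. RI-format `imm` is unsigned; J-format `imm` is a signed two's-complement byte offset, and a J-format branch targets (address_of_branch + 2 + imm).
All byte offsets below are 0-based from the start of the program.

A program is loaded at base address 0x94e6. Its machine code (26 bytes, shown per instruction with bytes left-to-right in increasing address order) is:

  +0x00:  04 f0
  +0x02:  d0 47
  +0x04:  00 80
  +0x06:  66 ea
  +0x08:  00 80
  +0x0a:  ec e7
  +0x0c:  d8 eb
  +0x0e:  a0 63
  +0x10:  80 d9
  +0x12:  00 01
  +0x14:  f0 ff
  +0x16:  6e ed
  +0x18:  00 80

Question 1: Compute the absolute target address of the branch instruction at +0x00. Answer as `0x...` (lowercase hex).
[00] 04 f0 → 0xf004
  op=0xf004>>12=0xf ⇒ jz (J)
  [11:0] imm=4 = $4
  target = base 0x94e6 + off 0x00 + 2 + imm 4 = 0x94ec

0x94ec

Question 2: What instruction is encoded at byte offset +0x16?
+0x16: 6e ed ⇒ word 0xed6e (little)
  opcode bits[15:12]=0xe: sbi/RI
  rd: (w>>8)&0xf=0xd → r13
  imm: (w>>0)&0xff=0x6e → $110

sbi r13, $110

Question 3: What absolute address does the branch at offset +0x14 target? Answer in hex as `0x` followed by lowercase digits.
+0x14: f0 ff ⇒ word 0xfff0 (little)
  top 4b → 0xf → jz [J]
  imm@[11:0]=0xff0 (s12→-16) ⇒ $-16
  target = base 0x94e6 + off 0x14 + 2 + imm -16 = 0x94ec

0x94ec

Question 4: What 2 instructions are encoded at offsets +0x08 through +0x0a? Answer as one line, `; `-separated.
off 0x08: read 00 80 as little → 0x8000
  top 4b → 0x8 → rts [N]
off 0x0a: read ec e7 as little → 0xe7ec
  top 4b → 0xe → sbi [RI]
  [11:8] rd=7 = r7
  [7:0] imm=236 = $236

rts; sbi r7, $236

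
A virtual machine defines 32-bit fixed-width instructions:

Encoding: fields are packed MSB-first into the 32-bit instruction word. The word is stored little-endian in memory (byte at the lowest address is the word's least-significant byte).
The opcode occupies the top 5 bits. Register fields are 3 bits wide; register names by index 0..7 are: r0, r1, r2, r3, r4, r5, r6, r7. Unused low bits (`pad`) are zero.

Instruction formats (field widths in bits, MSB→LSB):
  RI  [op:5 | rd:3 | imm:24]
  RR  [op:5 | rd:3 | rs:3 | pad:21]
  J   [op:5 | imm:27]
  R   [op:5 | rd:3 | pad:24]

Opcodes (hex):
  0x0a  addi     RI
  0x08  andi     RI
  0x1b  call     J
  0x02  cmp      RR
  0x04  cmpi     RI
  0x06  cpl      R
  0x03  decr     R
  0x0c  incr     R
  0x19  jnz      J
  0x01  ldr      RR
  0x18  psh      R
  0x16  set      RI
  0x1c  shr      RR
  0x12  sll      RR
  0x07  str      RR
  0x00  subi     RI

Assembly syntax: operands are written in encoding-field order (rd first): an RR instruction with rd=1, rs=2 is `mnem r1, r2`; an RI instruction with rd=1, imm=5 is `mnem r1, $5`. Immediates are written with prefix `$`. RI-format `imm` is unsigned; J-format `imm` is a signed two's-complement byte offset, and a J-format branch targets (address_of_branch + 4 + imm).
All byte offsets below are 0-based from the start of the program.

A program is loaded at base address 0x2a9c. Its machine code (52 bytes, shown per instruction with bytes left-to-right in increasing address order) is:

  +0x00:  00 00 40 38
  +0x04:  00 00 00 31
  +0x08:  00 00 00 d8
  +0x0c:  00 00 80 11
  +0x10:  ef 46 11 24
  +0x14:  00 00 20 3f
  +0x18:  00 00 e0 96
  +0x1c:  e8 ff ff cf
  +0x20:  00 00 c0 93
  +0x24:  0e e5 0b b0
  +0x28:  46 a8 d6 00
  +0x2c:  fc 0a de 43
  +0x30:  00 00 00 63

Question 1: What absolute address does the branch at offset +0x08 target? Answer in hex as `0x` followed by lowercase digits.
@+08  little-endian(00 00 00 d8) = 0xd8000000
  op=0xd8000000>>27=0x1b ⇒ call (J)
  [26:0] imm=0 = $0
  target = base 0x2a9c + off 0x08 + 4 + imm 0 = 0x2aa8

0x2aa8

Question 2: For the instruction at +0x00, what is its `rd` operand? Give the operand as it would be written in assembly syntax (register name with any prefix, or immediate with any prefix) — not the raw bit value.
@+00  little-endian(00 00 40 38) = 0x38400000
  op=0x38400000>>27=0x7 ⇒ str (RR)
  [26:24] rd=0 = r0
  [23:21] rs=2 = r2

r0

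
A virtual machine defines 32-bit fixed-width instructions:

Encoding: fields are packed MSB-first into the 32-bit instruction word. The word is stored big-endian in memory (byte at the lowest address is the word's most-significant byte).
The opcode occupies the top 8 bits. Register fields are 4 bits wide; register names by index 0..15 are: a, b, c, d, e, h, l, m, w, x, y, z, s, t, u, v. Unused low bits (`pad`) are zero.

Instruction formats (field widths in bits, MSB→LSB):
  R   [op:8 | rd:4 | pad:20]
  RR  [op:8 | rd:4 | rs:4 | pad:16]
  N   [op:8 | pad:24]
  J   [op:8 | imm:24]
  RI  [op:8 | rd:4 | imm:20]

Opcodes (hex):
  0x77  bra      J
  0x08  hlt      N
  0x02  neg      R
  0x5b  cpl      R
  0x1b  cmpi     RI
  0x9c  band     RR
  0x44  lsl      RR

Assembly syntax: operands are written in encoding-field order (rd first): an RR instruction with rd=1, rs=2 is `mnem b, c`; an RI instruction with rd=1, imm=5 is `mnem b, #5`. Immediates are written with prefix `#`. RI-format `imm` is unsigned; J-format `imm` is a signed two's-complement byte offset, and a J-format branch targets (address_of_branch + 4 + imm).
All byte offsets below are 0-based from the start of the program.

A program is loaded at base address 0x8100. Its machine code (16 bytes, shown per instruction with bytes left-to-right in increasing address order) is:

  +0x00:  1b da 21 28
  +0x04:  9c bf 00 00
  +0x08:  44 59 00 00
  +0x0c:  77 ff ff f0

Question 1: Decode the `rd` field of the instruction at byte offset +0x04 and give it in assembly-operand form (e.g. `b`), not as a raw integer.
z

off 0x04: read 9c bf 00 00 as big → 0x9cbf0000
  op=0x9cbf0000>>24=0x9c ⇒ band (RR)
  [23:20] rd=11 = z
  [19:16] rs=15 = v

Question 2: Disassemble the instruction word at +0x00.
cmpi t, #663848

[00] 1b da 21 28 → 0x1bda2128
  op=0x1bda2128>>24=0x1b ⇒ cmpi (RI)
  [23:20] rd=13 = t
  [19:0] imm=663848 = #663848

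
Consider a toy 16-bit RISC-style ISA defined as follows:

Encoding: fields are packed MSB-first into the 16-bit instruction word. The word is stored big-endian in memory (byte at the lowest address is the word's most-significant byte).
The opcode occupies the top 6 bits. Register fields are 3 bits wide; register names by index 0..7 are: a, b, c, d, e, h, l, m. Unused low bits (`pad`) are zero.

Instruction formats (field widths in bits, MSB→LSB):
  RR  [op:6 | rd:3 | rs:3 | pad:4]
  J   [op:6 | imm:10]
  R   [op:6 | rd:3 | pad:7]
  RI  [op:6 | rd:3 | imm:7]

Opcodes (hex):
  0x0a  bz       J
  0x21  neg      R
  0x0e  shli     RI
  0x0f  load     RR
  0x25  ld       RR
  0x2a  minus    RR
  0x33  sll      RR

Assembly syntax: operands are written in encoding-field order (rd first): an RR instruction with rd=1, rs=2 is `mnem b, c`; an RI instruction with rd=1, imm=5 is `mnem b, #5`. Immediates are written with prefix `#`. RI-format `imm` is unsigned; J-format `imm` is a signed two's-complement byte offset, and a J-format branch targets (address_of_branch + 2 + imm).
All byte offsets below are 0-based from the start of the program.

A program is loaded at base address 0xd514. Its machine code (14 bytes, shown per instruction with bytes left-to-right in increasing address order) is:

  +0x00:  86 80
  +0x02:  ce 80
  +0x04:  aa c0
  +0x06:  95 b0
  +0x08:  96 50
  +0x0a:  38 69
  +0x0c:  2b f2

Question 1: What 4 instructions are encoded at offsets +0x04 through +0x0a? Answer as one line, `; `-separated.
minus h, e; ld d, d; ld e, h; shli a, #105

off 0x04: read aa c0 as big → 0xaac0
  opcode bits[15:10]=0x2a: minus/RR
  rd: (w>>7)&0x7=0x5 → h
  rs: (w>>4)&0x7=0x4 → e
off 0x06: read 95 b0 as big → 0x95b0
  opcode bits[15:10]=0x25: ld/RR
  rd: (w>>7)&0x7=0x3 → d
  rs: (w>>4)&0x7=0x3 → d
off 0x08: read 96 50 as big → 0x9650
  opcode bits[15:10]=0x25: ld/RR
  rd: (w>>7)&0x7=0x4 → e
  rs: (w>>4)&0x7=0x5 → h
off 0x0a: read 38 69 as big → 0x3869
  opcode bits[15:10]=0xe: shli/RI
  rd: (w>>7)&0x7=0x0 → a
  imm: (w>>0)&0x7f=0x69 → #105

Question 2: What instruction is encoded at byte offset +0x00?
+0x00: 86 80 ⇒ word 0x8680 (big)
  opcode bits[15:10]=0x21: neg/R
  rd@[9:7]=0x5 ⇒ h

neg h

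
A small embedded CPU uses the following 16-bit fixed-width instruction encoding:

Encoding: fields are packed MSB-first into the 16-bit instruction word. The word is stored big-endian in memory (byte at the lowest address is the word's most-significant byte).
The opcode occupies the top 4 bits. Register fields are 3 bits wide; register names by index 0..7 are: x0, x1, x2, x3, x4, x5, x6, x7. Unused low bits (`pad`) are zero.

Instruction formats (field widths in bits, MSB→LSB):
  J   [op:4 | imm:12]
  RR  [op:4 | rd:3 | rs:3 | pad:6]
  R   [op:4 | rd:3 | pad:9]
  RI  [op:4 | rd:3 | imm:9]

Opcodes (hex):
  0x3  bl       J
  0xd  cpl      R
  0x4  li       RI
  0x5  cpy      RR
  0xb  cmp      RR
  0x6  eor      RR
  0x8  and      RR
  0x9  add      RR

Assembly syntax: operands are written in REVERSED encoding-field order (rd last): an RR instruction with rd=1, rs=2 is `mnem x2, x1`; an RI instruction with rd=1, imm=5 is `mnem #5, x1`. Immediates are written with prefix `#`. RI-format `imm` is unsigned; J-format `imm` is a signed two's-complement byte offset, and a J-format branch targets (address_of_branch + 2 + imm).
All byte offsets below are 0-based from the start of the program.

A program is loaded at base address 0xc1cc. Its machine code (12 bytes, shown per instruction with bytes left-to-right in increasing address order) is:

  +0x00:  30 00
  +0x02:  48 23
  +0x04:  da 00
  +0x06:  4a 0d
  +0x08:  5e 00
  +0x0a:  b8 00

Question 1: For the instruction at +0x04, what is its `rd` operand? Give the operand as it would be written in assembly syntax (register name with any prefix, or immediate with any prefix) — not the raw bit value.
x5

[04] da 00 → 0xda00
  top 4b → 0xd → cpl [R]
  [11:9] rd=5 = x5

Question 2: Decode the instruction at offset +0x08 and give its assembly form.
@+08  big-endian(5e 00) = 0x5e00
  op=0x5e00>>12=0x5 ⇒ cpy (RR)
  rd@[11:9]=0x7 ⇒ x7
  rs@[8:6]=0x0 ⇒ x0

cpy x0, x7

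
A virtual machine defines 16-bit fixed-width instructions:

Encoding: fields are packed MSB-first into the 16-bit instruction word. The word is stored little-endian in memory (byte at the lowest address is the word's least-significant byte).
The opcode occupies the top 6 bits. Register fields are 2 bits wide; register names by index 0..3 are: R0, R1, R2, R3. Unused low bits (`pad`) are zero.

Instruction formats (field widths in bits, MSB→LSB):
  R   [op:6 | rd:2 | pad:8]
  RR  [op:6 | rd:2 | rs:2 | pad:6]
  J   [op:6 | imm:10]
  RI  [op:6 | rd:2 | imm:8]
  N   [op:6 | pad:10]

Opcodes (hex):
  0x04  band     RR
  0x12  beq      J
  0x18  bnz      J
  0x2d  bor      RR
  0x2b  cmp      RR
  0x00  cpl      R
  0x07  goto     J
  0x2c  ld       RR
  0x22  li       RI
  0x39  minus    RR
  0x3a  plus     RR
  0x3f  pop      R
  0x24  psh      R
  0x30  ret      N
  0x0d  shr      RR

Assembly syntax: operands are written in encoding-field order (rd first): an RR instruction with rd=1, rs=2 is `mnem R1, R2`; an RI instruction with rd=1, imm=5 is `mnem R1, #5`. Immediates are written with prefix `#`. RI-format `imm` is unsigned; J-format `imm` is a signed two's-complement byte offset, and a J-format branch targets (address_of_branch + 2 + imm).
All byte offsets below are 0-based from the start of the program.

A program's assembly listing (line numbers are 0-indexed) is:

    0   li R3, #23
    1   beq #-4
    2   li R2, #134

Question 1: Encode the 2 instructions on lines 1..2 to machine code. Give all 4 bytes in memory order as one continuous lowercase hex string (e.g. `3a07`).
fc4b868a

1. beq fields op=0x12:6|imm=-4:10 → word 4bfch → fc 4b
2. li fields op=0x22:6|rd=2:2|imm=134:8 → word 8a86h → 86 8a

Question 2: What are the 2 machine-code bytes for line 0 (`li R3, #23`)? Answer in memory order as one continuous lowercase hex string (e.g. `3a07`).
0. li fields op=0x22:6|rd=3:2|imm=23:8 → word 8b17h → 17 8b

178b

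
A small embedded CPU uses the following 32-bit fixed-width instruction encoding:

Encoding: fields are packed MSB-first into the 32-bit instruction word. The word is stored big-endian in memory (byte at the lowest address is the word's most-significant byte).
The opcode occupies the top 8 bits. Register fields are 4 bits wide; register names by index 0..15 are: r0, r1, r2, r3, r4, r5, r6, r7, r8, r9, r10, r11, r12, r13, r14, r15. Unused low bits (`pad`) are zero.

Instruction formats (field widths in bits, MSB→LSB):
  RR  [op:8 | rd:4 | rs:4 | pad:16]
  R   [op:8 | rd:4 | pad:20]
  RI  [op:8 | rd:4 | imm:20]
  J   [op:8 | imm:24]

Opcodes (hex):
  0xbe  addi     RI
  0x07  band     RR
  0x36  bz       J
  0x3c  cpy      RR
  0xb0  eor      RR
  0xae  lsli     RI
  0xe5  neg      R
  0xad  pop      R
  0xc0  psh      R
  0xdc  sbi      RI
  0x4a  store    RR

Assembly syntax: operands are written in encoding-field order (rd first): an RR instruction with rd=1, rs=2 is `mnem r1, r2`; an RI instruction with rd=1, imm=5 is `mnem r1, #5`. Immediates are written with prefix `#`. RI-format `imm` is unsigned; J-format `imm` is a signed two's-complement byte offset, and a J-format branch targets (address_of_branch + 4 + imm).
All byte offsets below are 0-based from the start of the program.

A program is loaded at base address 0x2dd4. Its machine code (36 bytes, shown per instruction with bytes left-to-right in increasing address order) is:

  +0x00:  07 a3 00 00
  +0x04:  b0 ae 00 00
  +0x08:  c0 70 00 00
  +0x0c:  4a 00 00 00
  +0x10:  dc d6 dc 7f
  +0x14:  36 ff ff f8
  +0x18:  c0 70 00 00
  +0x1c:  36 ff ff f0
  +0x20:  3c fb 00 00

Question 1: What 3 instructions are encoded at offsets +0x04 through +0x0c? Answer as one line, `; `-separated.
+0x04: b0 ae 00 00 ⇒ word 0xb0ae0000 (big)
  op=0xb0ae0000>>24=0xb0 ⇒ eor (RR)
  rd@[23:20]=0xa ⇒ r10
  rs@[19:16]=0xe ⇒ r14
+0x08: c0 70 00 00 ⇒ word 0xc0700000 (big)
  op=0xc0700000>>24=0xc0 ⇒ psh (R)
  rd@[23:20]=0x7 ⇒ r7
+0x0c: 4a 00 00 00 ⇒ word 0x4a000000 (big)
  op=0x4a000000>>24=0x4a ⇒ store (RR)
  rd@[23:20]=0x0 ⇒ r0
  rs@[19:16]=0x0 ⇒ r0

eor r10, r14; psh r7; store r0, r0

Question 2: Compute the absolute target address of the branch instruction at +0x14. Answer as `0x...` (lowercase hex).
@+14  big-endian(36 ff ff f8) = 0x36fffff8
  top 8b → 0x36 → bz [J]
  [23:0] imm=16777208 (s24→-8) = #-8
  target = base 0x2dd4 + off 0x14 + 4 + imm -8 = 0x2de4

0x2de4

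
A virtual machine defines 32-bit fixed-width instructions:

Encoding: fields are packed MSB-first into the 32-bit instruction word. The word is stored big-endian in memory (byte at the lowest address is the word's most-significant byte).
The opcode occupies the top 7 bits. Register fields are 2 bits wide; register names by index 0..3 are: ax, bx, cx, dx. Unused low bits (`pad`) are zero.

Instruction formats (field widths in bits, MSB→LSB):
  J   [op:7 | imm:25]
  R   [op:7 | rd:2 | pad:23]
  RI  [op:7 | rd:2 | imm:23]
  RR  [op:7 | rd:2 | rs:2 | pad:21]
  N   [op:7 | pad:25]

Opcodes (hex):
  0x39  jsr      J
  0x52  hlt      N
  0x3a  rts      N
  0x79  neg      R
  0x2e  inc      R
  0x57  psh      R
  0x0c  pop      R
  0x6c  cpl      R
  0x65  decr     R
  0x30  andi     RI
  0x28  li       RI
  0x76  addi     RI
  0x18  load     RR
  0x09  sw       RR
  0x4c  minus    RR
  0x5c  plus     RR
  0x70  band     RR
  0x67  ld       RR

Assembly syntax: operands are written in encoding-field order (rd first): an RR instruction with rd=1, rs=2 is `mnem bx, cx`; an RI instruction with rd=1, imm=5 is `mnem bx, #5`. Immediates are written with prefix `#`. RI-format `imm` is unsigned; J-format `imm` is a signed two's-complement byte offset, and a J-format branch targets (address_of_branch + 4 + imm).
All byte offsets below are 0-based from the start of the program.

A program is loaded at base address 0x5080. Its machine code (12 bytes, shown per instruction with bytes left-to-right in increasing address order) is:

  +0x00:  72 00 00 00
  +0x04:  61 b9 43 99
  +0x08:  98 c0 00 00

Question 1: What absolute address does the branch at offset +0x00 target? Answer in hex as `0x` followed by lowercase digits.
[00] 72 00 00 00 → 0x72000000
  top 7b → 0x39 → jsr [J]
  imm: (w>>0)&0x1ffffff=0x0 → #0
  target = base 0x5080 + off 0x00 + 4 + imm 0 = 0x5084

0x5084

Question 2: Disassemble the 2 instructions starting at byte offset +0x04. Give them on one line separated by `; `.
@+04  big-endian(61 b9 43 99) = 0x61b94399
  op=0x61b94399>>25=0x30 ⇒ andi (RI)
  rd: (w>>23)&0x3=0x3 → dx
  imm: (w>>0)&0x7fffff=0x394399 → #3752857
@+08  big-endian(98 c0 00 00) = 0x98c00000
  op=0x98c00000>>25=0x4c ⇒ minus (RR)
  rd: (w>>23)&0x3=0x1 → bx
  rs: (w>>21)&0x3=0x2 → cx

andi dx, #3752857; minus bx, cx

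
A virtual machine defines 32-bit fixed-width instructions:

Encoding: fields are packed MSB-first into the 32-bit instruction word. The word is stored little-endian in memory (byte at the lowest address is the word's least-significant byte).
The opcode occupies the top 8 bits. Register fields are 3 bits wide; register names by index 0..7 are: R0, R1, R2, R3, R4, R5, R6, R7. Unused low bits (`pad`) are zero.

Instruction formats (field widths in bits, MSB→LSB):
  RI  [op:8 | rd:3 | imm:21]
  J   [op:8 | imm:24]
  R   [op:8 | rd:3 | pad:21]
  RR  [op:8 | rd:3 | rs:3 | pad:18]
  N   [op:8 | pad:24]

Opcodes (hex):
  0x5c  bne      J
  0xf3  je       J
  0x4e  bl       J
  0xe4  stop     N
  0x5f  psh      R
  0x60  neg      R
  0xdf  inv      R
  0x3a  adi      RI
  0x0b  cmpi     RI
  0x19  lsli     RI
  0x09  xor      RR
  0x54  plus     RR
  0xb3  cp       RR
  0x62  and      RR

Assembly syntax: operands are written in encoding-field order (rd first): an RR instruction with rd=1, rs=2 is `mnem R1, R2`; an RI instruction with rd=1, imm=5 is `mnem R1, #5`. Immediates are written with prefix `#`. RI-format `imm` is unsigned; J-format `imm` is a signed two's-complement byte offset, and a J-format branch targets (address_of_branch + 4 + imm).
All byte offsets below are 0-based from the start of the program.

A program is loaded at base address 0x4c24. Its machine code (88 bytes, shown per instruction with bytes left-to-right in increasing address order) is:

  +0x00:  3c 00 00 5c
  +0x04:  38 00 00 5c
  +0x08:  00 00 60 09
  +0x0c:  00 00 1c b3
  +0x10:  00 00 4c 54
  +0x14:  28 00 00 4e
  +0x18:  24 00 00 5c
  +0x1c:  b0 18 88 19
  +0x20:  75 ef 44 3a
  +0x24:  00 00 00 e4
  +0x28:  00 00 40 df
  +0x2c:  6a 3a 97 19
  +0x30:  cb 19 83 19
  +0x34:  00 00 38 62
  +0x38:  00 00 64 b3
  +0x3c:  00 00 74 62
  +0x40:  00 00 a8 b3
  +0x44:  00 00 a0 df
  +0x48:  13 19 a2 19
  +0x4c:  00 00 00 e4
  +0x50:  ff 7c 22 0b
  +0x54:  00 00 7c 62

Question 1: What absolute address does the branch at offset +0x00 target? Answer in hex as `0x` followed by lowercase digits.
+0x00: 3c 00 00 5c ⇒ word 0x5c00003c (little)
  opcode bits[31:24]=0x5c: bne/J
  [23:0] imm=60 = #60
  target = base 0x4c24 + off 0x00 + 4 + imm 60 = 0x4c64

0x4c64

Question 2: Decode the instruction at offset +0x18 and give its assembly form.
bne #36

off 0x18: read 24 00 00 5c as little → 0x5c000024
  top 8b → 0x5c → bne [J]
  imm@[23:0]=0x24 ⇒ #36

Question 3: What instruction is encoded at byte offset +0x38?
off 0x38: read 00 00 64 b3 as little → 0xb3640000
  top 8b → 0xb3 → cp [RR]
  [23:21] rd=3 = R3
  [20:18] rs=1 = R1

cp R3, R1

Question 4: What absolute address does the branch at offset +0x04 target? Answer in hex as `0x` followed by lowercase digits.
[04] 38 00 00 5c → 0x5c000038
  opcode bits[31:24]=0x5c: bne/J
  imm: (w>>0)&0xffffff=0x38 → #56
  target = base 0x4c24 + off 0x04 + 4 + imm 56 = 0x4c64

0x4c64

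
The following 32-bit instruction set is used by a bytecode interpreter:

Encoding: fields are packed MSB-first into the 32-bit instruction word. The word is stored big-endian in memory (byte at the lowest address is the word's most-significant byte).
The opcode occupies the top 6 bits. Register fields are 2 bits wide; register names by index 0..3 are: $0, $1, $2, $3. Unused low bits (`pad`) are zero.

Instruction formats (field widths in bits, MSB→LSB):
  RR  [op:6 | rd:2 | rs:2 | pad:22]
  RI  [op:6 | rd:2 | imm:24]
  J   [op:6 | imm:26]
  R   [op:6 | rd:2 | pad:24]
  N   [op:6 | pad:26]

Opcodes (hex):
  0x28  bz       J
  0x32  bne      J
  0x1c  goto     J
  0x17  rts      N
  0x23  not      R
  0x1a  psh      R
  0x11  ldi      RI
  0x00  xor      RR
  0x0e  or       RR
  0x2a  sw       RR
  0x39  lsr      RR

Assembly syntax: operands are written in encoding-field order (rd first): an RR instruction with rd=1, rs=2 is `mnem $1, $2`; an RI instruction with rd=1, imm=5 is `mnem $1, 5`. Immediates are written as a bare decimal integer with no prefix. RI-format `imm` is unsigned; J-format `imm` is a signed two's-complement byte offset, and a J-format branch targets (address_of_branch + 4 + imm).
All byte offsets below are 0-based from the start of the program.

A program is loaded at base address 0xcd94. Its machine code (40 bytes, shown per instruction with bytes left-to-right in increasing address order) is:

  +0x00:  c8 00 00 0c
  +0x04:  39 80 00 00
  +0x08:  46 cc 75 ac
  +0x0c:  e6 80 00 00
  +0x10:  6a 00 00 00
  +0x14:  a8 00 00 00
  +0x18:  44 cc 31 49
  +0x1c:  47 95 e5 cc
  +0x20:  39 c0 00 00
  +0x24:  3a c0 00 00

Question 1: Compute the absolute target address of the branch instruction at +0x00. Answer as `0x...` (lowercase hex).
0xcda4

[00] c8 00 00 0c → 0xc800000c
  top 6b → 0x32 → bne [J]
  imm: (w>>0)&0x3ffffff=0xc → 12
  target = base 0xcd94 + off 0x00 + 4 + imm 12 = 0xcda4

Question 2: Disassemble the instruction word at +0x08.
[08] 46 cc 75 ac → 0x46cc75ac
  opcode bits[31:26]=0x11: ldi/RI
  [25:24] rd=2 = $2
  [23:0] imm=13399468 = 13399468

ldi $2, 13399468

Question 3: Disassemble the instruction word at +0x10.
psh $2

@+10  big-endian(6a 00 00 00) = 0x6a000000
  opcode bits[31:26]=0x1a: psh/R
  [25:24] rd=2 = $2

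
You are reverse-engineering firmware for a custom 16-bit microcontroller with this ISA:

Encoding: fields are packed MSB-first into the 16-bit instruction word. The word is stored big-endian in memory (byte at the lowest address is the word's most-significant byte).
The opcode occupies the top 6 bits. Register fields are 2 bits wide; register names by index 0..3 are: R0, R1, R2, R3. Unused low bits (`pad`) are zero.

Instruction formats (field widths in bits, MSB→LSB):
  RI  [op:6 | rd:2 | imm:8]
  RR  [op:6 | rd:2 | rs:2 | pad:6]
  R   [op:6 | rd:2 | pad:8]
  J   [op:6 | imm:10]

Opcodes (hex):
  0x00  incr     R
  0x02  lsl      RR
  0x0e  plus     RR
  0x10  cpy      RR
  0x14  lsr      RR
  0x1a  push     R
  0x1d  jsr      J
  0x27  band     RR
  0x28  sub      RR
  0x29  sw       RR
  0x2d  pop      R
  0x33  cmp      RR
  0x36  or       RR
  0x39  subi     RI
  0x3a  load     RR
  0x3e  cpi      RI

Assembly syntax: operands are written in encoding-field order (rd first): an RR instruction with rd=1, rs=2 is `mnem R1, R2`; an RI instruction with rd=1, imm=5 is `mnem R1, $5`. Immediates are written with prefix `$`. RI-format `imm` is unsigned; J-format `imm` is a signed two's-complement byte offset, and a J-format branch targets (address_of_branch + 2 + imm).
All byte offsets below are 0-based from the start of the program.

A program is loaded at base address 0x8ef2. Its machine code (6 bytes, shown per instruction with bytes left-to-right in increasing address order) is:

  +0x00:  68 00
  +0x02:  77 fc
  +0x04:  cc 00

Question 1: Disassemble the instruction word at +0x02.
@+02  big-endian(77 fc) = 0x77fc
  opcode bits[15:10]=0x1d: jsr/J
  imm@[9:0]=0x3fc (s10→-4) ⇒ $-4

jsr $-4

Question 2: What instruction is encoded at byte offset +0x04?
+0x04: cc 00 ⇒ word 0xcc00 (big)
  opcode bits[15:10]=0x33: cmp/RR
  [9:8] rd=0 = R0
  [7:6] rs=0 = R0

cmp R0, R0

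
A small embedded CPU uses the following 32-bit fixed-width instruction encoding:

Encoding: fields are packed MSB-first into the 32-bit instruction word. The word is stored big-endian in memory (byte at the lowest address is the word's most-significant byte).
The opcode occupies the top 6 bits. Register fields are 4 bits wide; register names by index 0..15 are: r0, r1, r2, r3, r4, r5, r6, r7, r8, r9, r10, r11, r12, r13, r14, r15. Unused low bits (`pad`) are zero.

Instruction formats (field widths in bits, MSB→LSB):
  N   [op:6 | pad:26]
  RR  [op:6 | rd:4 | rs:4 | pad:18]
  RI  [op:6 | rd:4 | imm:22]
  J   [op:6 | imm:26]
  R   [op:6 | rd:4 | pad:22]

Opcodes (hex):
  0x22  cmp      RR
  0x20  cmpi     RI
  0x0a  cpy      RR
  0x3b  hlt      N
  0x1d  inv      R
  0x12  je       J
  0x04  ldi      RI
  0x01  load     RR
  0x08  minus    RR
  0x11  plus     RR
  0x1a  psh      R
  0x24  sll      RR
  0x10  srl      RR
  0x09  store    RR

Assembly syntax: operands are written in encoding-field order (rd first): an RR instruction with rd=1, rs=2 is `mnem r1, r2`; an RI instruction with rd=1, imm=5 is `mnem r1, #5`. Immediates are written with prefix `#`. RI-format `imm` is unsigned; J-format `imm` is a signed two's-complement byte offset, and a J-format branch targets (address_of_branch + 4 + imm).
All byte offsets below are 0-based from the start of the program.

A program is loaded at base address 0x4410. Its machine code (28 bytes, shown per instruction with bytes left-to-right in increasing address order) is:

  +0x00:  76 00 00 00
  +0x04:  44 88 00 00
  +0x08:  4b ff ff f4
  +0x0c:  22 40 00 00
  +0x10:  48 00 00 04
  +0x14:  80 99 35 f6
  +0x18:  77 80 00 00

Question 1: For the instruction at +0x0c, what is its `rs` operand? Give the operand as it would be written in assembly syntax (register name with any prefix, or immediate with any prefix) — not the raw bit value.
r0

[0c] 22 40 00 00 → 0x22400000
  op=0x22400000>>26=0x8 ⇒ minus (RR)
  rd: (w>>22)&0xf=0x9 → r9
  rs: (w>>18)&0xf=0x0 → r0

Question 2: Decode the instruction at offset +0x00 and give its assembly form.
[00] 76 00 00 00 → 0x76000000
  top 6b → 0x1d → inv [R]
  [25:22] rd=8 = r8

inv r8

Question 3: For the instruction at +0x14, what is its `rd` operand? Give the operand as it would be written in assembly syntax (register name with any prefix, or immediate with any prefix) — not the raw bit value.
+0x14: 80 99 35 f6 ⇒ word 0x809935f6 (big)
  op=0x809935f6>>26=0x20 ⇒ cmpi (RI)
  rd: (w>>22)&0xf=0x2 → r2
  imm: (w>>0)&0x3fffff=0x1935f6 → #1652214

r2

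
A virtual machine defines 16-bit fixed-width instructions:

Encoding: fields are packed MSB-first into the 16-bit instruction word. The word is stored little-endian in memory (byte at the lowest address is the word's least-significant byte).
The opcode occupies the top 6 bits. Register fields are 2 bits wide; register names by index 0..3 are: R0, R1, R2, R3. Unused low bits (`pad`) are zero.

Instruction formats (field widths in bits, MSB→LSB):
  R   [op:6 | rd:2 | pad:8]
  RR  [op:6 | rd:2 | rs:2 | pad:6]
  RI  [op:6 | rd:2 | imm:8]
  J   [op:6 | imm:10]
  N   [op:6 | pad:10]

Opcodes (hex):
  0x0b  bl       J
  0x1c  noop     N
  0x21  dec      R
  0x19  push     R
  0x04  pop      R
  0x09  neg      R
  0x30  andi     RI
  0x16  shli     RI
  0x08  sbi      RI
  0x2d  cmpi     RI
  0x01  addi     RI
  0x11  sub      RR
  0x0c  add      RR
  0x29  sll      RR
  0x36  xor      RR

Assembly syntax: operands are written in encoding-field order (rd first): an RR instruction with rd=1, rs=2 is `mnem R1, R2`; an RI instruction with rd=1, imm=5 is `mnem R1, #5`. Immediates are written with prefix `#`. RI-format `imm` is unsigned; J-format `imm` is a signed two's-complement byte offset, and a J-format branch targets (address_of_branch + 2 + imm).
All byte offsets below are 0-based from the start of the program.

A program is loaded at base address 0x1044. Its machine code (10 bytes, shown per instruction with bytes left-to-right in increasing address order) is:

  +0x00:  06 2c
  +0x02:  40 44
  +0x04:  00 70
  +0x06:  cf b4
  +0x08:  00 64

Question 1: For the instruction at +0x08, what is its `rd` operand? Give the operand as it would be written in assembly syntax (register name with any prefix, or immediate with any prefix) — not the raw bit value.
R0

+0x08: 00 64 ⇒ word 0x6400 (little)
  opcode bits[15:10]=0x19: push/R
  [9:8] rd=0 = R0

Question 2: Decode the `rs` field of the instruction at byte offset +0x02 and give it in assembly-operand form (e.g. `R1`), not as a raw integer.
[02] 40 44 → 0x4440
  opcode bits[15:10]=0x11: sub/RR
  [9:8] rd=0 = R0
  [7:6] rs=1 = R1

R1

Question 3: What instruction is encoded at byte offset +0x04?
noop

@+04  little-endian(00 70) = 0x7000
  top 6b → 0x1c → noop [N]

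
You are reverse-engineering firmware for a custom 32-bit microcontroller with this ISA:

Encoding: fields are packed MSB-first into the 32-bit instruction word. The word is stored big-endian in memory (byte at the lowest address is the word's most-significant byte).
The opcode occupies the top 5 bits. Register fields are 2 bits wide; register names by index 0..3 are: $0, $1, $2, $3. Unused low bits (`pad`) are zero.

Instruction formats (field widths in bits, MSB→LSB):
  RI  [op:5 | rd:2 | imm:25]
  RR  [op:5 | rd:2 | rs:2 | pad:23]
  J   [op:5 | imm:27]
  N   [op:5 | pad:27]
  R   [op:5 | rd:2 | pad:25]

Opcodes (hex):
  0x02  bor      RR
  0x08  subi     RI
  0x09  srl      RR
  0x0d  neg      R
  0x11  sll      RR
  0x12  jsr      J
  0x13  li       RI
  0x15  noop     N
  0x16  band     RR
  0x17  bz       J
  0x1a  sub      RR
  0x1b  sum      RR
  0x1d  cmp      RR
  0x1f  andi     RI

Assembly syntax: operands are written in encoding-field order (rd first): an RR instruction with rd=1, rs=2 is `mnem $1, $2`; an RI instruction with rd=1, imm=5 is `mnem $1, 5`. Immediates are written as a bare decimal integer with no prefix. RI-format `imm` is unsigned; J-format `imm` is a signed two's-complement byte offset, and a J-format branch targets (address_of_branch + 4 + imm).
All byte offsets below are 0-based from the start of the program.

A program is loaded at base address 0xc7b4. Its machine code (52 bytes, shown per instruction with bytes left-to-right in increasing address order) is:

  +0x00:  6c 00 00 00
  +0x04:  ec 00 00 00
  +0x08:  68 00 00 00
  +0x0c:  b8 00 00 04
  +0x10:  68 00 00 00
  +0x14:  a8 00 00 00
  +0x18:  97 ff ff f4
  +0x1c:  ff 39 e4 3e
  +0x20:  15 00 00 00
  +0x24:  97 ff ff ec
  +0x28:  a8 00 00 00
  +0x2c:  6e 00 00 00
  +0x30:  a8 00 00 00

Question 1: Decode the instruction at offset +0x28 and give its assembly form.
noop

+0x28: a8 00 00 00 ⇒ word 0xa8000000 (big)
  op=0xa8000000>>27=0x15 ⇒ noop (N)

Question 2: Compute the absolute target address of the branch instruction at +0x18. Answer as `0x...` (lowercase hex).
@+18  big-endian(97 ff ff f4) = 0x97fffff4
  opcode bits[31:27]=0x12: jsr/J
  imm: (w>>0)&0x7ffffff=0x7fffff4 (s27→-12) → -12
  target = base 0xc7b4 + off 0x18 + 4 + imm -12 = 0xc7c4

0xc7c4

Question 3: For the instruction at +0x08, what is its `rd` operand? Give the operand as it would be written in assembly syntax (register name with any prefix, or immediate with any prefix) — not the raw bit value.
@+08  big-endian(68 00 00 00) = 0x68000000
  op=0x68000000>>27=0xd ⇒ neg (R)
  [26:25] rd=0 = $0

$0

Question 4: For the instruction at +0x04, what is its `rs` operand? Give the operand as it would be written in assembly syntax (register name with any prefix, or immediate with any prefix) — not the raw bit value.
$0

@+04  big-endian(ec 00 00 00) = 0xec000000
  top 5b → 0x1d → cmp [RR]
  [26:25] rd=2 = $2
  [24:23] rs=0 = $0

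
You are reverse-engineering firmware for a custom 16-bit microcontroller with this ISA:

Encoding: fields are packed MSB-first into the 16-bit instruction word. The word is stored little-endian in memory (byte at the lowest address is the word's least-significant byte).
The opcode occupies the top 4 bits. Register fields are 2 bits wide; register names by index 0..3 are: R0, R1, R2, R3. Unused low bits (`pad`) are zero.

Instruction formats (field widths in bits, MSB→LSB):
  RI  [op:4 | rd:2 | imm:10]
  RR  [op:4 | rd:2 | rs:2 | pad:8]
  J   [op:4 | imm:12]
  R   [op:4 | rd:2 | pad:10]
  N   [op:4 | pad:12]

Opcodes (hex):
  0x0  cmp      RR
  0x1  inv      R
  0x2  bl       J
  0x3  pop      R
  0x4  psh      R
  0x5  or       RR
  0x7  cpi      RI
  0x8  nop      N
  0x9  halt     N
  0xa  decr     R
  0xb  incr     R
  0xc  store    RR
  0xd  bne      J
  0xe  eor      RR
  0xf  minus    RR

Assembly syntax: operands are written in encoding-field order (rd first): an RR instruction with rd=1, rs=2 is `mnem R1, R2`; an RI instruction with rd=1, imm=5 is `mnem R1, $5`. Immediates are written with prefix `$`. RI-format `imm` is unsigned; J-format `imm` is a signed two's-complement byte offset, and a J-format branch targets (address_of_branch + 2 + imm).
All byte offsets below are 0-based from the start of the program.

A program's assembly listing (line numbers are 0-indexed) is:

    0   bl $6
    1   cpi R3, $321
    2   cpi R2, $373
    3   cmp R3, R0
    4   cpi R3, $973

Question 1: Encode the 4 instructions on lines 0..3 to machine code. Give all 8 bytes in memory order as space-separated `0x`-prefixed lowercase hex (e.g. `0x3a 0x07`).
0x06 0x20 0x41 0x7d 0x75 0x79 0x00 0x0c

line 0 (bl): pack op=0x2:4|imm=6:12 = 0x2006; little→ 06 20
line 1 (cpi): pack op=0x7:4|rd=3:2|imm=321:10 = 0x7d41; little→ 41 7d
line 2 (cpi): pack op=0x7:4|rd=2:2|imm=373:10 = 0x7975; little→ 75 79
line 3 (cmp): pack op=0x0:4|rd=3:2|rs=0:2|pad=0:8 = 0x0c00; little→ 00 0c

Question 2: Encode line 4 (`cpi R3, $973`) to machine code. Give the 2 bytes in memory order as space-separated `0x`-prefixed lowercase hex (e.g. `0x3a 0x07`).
line 4 (cpi): pack op=0x7:4|rd=3:2|imm=973:10 = 0x7fcd; little→ cd 7f

0xcd 0x7f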